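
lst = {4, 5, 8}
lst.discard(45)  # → {4, 5, 8}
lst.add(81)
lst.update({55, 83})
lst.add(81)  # {4, 5, 8, 55, 81, 83}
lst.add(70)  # {4, 5, 8, 55, 70, 81, 83}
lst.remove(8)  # {4, 5, 55, 70, 81, 83}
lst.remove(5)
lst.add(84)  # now {4, 55, 70, 81, 83, 84}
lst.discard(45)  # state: {4, 55, 70, 81, 83, 84}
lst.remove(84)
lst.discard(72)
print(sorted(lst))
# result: [4, 55, 70, 81, 83]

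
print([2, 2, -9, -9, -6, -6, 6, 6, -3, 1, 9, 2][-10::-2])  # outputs [-9, 2]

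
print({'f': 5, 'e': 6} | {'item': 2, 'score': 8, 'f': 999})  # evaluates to {'f': 999, 'e': 6, 'item': 2, 'score': 8}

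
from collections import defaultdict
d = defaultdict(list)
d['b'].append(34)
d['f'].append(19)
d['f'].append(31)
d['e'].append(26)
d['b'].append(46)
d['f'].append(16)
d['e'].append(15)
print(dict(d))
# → {'b': [34, 46], 'f': [19, 31, 16], 'e': [26, 15]}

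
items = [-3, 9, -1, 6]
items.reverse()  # [6, -1, 9, -3]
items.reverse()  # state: [-3, 9, -1, 6]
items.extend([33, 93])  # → [-3, 9, -1, 6, 33, 93]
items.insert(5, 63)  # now [-3, 9, -1, 6, 33, 63, 93]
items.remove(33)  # [-3, 9, -1, 6, 63, 93]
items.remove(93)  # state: [-3, 9, -1, 6, 63]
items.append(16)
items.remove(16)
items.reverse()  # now [63, 6, -1, 9, -3]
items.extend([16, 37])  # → [63, 6, -1, 9, -3, 16, 37]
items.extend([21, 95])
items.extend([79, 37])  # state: [63, 6, -1, 9, -3, 16, 37, 21, 95, 79, 37]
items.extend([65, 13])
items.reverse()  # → [13, 65, 37, 79, 95, 21, 37, 16, -3, 9, -1, 6, 63]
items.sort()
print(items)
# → [-3, -1, 6, 9, 13, 16, 21, 37, 37, 63, 65, 79, 95]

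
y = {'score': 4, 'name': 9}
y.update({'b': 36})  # {'score': 4, 'name': 9, 'b': 36}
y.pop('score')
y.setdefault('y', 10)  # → 10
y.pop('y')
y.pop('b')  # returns 36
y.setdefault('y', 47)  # 47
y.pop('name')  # 9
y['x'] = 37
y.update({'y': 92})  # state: {'y': 92, 'x': 37}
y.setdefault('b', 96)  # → 96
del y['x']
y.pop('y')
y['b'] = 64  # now {'b': 64}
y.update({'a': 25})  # {'b': 64, 'a': 25}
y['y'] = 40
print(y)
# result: {'b': 64, 'a': 25, 'y': 40}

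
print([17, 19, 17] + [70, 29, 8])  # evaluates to [17, 19, 17, 70, 29, 8]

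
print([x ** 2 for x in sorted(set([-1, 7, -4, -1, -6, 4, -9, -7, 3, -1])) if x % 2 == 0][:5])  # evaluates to [36, 16, 16]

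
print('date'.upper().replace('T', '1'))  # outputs DA1E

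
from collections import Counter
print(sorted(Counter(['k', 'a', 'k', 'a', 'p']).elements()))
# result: ['a', 'a', 'k', 'k', 'p']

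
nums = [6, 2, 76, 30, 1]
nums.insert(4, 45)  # [6, 2, 76, 30, 45, 1]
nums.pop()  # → 1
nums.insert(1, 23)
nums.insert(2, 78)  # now [6, 23, 78, 2, 76, 30, 45]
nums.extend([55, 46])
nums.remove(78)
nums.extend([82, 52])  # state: [6, 23, 2, 76, 30, 45, 55, 46, 82, 52]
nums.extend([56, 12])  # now [6, 23, 2, 76, 30, 45, 55, 46, 82, 52, 56, 12]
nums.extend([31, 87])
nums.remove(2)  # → [6, 23, 76, 30, 45, 55, 46, 82, 52, 56, 12, 31, 87]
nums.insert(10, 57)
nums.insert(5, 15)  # [6, 23, 76, 30, 45, 15, 55, 46, 82, 52, 56, 57, 12, 31, 87]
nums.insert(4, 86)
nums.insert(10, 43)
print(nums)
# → [6, 23, 76, 30, 86, 45, 15, 55, 46, 82, 43, 52, 56, 57, 12, 31, 87]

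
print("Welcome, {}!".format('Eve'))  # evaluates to Welcome, Eve!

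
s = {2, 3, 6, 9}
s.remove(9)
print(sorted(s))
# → [2, 3, 6]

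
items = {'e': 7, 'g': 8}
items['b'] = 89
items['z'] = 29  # {'e': 7, 'g': 8, 'b': 89, 'z': 29}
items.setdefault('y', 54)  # 54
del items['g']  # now {'e': 7, 'b': 89, 'z': 29, 'y': 54}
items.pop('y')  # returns 54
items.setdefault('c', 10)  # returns 10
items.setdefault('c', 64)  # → 10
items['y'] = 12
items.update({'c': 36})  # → {'e': 7, 'b': 89, 'z': 29, 'c': 36, 'y': 12}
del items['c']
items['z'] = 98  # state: {'e': 7, 'b': 89, 'z': 98, 'y': 12}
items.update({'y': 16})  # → {'e': 7, 'b': 89, 'z': 98, 'y': 16}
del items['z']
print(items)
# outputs {'e': 7, 'b': 89, 'y': 16}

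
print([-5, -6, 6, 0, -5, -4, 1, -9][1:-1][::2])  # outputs [-6, 0, -4]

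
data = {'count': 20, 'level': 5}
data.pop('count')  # 20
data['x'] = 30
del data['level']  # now {'x': 30}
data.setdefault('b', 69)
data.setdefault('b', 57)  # 69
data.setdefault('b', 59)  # 69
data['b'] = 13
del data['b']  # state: {'x': 30}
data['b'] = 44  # {'x': 30, 'b': 44}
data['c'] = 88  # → {'x': 30, 'b': 44, 'c': 88}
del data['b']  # {'x': 30, 'c': 88}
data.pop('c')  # 88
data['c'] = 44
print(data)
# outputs {'x': 30, 'c': 44}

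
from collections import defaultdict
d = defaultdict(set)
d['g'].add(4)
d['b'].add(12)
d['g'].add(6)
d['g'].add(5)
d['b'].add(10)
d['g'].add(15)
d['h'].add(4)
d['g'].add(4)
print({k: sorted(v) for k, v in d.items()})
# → {'g': [4, 5, 6, 15], 'b': [10, 12], 'h': [4]}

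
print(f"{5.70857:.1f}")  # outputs 5.7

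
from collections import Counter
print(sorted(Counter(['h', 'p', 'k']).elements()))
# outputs ['h', 'k', 'p']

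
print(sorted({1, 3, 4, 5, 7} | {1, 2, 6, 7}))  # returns [1, 2, 3, 4, 5, 6, 7]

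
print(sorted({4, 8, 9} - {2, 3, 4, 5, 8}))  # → [9]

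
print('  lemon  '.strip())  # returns lemon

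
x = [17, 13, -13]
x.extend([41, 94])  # [17, 13, -13, 41, 94]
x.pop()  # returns 94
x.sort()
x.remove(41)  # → [-13, 13, 17]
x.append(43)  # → [-13, 13, 17, 43]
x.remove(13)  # [-13, 17, 43]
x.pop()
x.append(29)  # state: [-13, 17, 29]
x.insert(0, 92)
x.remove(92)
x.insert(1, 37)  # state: [-13, 37, 17, 29]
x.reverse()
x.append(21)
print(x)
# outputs [29, 17, 37, -13, 21]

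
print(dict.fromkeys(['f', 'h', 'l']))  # {'f': None, 'h': None, 'l': None}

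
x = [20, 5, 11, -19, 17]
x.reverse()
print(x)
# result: [17, -19, 11, 5, 20]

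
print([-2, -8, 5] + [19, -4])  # [-2, -8, 5, 19, -4]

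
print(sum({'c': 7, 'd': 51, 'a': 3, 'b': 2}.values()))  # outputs 63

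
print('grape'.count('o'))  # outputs 0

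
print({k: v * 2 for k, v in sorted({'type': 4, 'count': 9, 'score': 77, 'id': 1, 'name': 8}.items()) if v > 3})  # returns {'count': 18, 'name': 16, 'score': 154, 'type': 8}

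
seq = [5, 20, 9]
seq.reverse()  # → [9, 20, 5]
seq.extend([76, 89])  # [9, 20, 5, 76, 89]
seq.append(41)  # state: [9, 20, 5, 76, 89, 41]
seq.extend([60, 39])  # [9, 20, 5, 76, 89, 41, 60, 39]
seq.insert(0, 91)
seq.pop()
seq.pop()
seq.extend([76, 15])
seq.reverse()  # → [15, 76, 41, 89, 76, 5, 20, 9, 91]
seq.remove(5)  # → [15, 76, 41, 89, 76, 20, 9, 91]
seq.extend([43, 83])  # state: [15, 76, 41, 89, 76, 20, 9, 91, 43, 83]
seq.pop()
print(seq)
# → [15, 76, 41, 89, 76, 20, 9, 91, 43]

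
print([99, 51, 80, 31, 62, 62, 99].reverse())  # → None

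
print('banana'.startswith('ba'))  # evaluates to True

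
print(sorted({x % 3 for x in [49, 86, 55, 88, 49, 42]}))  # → [0, 1, 2]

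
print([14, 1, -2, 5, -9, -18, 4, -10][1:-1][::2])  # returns [1, 5, -18]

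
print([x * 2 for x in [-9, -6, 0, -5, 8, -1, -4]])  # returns [-18, -12, 0, -10, 16, -2, -8]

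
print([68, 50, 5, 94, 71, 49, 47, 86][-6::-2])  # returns [5, 68]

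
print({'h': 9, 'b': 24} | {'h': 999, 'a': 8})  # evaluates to {'h': 999, 'b': 24, 'a': 8}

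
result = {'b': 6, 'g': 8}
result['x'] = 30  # {'b': 6, 'g': 8, 'x': 30}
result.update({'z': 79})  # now {'b': 6, 'g': 8, 'x': 30, 'z': 79}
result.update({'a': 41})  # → {'b': 6, 'g': 8, 'x': 30, 'z': 79, 'a': 41}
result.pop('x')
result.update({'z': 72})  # {'b': 6, 'g': 8, 'z': 72, 'a': 41}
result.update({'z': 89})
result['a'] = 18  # {'b': 6, 'g': 8, 'z': 89, 'a': 18}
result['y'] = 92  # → {'b': 6, 'g': 8, 'z': 89, 'a': 18, 'y': 92}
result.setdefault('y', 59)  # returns 92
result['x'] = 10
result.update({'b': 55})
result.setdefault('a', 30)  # 18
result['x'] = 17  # {'b': 55, 'g': 8, 'z': 89, 'a': 18, 'y': 92, 'x': 17}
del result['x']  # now {'b': 55, 'g': 8, 'z': 89, 'a': 18, 'y': 92}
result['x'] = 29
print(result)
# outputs {'b': 55, 'g': 8, 'z': 89, 'a': 18, 'y': 92, 'x': 29}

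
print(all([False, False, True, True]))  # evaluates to False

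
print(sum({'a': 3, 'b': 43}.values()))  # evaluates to 46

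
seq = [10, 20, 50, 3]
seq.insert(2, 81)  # [10, 20, 81, 50, 3]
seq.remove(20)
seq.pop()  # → 3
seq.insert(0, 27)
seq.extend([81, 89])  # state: [27, 10, 81, 50, 81, 89]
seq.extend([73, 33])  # [27, 10, 81, 50, 81, 89, 73, 33]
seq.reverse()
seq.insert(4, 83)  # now [33, 73, 89, 81, 83, 50, 81, 10, 27]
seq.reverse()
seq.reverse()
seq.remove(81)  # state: [33, 73, 89, 83, 50, 81, 10, 27]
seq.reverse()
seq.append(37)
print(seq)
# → [27, 10, 81, 50, 83, 89, 73, 33, 37]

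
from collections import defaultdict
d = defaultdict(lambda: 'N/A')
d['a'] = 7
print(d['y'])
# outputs N/A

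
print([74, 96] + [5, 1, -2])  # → [74, 96, 5, 1, -2]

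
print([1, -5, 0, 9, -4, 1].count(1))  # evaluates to 2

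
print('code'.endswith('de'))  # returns True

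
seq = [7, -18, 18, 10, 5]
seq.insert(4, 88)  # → [7, -18, 18, 10, 88, 5]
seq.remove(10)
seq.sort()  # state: [-18, 5, 7, 18, 88]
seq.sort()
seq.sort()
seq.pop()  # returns 88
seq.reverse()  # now [18, 7, 5, -18]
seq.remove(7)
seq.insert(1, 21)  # [18, 21, 5, -18]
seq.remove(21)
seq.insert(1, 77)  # [18, 77, 5, -18]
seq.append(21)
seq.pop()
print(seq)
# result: [18, 77, 5, -18]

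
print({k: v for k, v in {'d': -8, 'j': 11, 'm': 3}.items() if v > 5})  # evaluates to {'j': 11}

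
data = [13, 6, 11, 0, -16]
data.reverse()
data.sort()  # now [-16, 0, 6, 11, 13]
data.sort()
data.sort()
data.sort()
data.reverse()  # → [13, 11, 6, 0, -16]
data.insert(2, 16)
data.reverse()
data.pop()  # 13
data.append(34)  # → [-16, 0, 6, 16, 11, 34]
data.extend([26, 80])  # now [-16, 0, 6, 16, 11, 34, 26, 80]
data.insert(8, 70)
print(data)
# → [-16, 0, 6, 16, 11, 34, 26, 80, 70]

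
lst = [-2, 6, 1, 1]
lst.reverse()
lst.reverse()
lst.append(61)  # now [-2, 6, 1, 1, 61]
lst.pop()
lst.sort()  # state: [-2, 1, 1, 6]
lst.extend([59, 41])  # [-2, 1, 1, 6, 59, 41]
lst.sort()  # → [-2, 1, 1, 6, 41, 59]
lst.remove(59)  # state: [-2, 1, 1, 6, 41]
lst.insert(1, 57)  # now [-2, 57, 1, 1, 6, 41]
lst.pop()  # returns 41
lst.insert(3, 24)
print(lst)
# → [-2, 57, 1, 24, 1, 6]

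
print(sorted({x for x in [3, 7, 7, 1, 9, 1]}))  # [1, 3, 7, 9]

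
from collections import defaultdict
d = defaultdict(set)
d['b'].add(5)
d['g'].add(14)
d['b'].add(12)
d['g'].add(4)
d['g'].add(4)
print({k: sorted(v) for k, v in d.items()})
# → {'b': [5, 12], 'g': [4, 14]}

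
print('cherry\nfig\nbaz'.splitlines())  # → ['cherry', 'fig', 'baz']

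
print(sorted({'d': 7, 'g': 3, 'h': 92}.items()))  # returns [('d', 7), ('g', 3), ('h', 92)]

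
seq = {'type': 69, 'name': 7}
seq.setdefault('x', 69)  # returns 69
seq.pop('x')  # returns 69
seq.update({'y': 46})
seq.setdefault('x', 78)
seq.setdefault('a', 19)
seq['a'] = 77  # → {'type': 69, 'name': 7, 'y': 46, 'x': 78, 'a': 77}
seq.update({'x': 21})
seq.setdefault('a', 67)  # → 77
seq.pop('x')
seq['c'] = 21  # {'type': 69, 'name': 7, 'y': 46, 'a': 77, 'c': 21}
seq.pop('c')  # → 21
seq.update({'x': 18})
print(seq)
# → {'type': 69, 'name': 7, 'y': 46, 'a': 77, 'x': 18}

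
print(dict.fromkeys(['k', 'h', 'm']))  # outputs {'k': None, 'h': None, 'm': None}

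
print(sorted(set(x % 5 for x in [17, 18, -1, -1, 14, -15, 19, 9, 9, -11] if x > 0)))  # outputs [2, 3, 4]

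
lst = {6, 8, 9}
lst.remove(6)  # {8, 9}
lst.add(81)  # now {8, 9, 81}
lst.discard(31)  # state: {8, 9, 81}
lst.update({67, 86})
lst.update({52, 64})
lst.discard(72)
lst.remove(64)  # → {8, 9, 52, 67, 81, 86}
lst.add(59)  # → {8, 9, 52, 59, 67, 81, 86}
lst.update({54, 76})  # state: {8, 9, 52, 54, 59, 67, 76, 81, 86}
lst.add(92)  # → {8, 9, 52, 54, 59, 67, 76, 81, 86, 92}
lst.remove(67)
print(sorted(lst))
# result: [8, 9, 52, 54, 59, 76, 81, 86, 92]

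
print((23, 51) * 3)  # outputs (23, 51, 23, 51, 23, 51)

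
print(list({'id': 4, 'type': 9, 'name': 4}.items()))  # [('id', 4), ('type', 9), ('name', 4)]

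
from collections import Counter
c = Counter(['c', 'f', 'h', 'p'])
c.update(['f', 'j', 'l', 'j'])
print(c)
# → Counter({'f': 2, 'j': 2, 'c': 1, 'h': 1, 'p': 1, 'l': 1})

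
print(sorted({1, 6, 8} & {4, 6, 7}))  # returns [6]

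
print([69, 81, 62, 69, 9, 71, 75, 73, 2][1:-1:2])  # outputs [81, 69, 71, 73]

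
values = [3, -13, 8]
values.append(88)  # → [3, -13, 8, 88]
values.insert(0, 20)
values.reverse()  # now [88, 8, -13, 3, 20]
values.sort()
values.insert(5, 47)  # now [-13, 3, 8, 20, 88, 47]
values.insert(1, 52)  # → [-13, 52, 3, 8, 20, 88, 47]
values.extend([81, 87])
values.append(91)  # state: [-13, 52, 3, 8, 20, 88, 47, 81, 87, 91]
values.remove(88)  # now [-13, 52, 3, 8, 20, 47, 81, 87, 91]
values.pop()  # 91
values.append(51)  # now [-13, 52, 3, 8, 20, 47, 81, 87, 51]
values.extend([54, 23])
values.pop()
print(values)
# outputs [-13, 52, 3, 8, 20, 47, 81, 87, 51, 54]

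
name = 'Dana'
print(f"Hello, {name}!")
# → Hello, Dana!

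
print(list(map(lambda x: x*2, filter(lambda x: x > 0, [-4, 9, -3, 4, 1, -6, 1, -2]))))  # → [18, 8, 2, 2]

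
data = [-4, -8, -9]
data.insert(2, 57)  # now [-4, -8, 57, -9]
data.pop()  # -9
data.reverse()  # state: [57, -8, -4]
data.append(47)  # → [57, -8, -4, 47]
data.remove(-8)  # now [57, -4, 47]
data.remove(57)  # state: [-4, 47]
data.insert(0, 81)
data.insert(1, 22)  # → [81, 22, -4, 47]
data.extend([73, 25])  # [81, 22, -4, 47, 73, 25]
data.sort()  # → [-4, 22, 25, 47, 73, 81]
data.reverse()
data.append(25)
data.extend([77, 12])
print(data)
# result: [81, 73, 47, 25, 22, -4, 25, 77, 12]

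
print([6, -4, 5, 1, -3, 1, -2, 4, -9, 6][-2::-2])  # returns [-9, -2, -3, 5, 6]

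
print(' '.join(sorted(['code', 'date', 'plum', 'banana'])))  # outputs banana code date plum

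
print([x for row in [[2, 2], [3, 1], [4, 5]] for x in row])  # [2, 2, 3, 1, 4, 5]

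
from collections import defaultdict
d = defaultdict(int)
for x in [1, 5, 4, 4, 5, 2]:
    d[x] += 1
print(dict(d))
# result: {1: 1, 5: 2, 4: 2, 2: 1}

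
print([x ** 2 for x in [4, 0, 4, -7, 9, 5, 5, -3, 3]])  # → [16, 0, 16, 49, 81, 25, 25, 9, 9]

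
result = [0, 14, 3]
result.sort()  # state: [0, 3, 14]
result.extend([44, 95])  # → [0, 3, 14, 44, 95]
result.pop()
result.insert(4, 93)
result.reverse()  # [93, 44, 14, 3, 0]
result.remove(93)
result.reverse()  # [0, 3, 14, 44]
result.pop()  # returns 44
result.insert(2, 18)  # [0, 3, 18, 14]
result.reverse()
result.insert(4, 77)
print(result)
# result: [14, 18, 3, 0, 77]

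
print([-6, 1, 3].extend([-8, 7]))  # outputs None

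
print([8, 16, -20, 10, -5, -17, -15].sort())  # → None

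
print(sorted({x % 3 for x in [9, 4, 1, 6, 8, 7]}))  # [0, 1, 2]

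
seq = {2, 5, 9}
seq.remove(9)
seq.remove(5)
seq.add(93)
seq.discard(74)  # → {2, 93}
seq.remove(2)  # {93}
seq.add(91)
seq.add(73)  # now {73, 91, 93}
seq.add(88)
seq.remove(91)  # {73, 88, 93}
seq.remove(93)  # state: {73, 88}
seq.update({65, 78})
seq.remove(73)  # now {65, 78, 88}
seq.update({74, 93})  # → {65, 74, 78, 88, 93}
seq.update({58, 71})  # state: {58, 65, 71, 74, 78, 88, 93}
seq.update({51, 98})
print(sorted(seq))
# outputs [51, 58, 65, 71, 74, 78, 88, 93, 98]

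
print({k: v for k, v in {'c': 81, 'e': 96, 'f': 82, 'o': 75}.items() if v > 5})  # {'c': 81, 'e': 96, 'f': 82, 'o': 75}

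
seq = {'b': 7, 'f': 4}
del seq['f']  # {'b': 7}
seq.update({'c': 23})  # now {'b': 7, 'c': 23}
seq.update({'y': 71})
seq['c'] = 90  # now {'b': 7, 'c': 90, 'y': 71}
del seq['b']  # {'c': 90, 'y': 71}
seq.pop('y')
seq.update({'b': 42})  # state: {'c': 90, 'b': 42}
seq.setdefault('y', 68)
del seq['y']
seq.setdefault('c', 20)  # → 90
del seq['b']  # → {'c': 90}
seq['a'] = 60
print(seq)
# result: {'c': 90, 'a': 60}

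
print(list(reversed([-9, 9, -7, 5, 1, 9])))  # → [9, 1, 5, -7, 9, -9]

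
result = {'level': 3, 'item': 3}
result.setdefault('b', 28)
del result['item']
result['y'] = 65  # {'level': 3, 'b': 28, 'y': 65}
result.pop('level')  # 3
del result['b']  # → {'y': 65}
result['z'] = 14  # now {'y': 65, 'z': 14}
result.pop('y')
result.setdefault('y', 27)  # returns 27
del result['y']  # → {'z': 14}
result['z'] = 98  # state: {'z': 98}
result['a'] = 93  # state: {'z': 98, 'a': 93}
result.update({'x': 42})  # {'z': 98, 'a': 93, 'x': 42}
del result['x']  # {'z': 98, 'a': 93}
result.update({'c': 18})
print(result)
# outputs {'z': 98, 'a': 93, 'c': 18}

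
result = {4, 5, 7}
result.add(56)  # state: {4, 5, 7, 56}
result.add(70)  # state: {4, 5, 7, 56, 70}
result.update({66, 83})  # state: {4, 5, 7, 56, 66, 70, 83}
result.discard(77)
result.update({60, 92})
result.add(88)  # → {4, 5, 7, 56, 60, 66, 70, 83, 88, 92}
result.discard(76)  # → {4, 5, 7, 56, 60, 66, 70, 83, 88, 92}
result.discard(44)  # {4, 5, 7, 56, 60, 66, 70, 83, 88, 92}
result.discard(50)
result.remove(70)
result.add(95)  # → {4, 5, 7, 56, 60, 66, 83, 88, 92, 95}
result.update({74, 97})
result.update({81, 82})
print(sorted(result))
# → [4, 5, 7, 56, 60, 66, 74, 81, 82, 83, 88, 92, 95, 97]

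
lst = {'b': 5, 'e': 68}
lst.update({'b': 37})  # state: {'b': 37, 'e': 68}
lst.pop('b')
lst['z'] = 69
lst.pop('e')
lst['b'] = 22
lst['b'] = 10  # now {'z': 69, 'b': 10}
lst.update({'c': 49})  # {'z': 69, 'b': 10, 'c': 49}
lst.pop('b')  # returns 10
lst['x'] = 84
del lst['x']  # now {'z': 69, 'c': 49}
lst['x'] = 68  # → {'z': 69, 'c': 49, 'x': 68}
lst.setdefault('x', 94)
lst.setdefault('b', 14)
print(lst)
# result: {'z': 69, 'c': 49, 'x': 68, 'b': 14}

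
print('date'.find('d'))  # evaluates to 0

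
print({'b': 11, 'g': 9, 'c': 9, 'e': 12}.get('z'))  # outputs None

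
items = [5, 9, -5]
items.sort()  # [-5, 5, 9]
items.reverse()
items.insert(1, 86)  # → [9, 86, 5, -5]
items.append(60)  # [9, 86, 5, -5, 60]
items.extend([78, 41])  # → [9, 86, 5, -5, 60, 78, 41]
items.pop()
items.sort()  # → [-5, 5, 9, 60, 78, 86]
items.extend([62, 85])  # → [-5, 5, 9, 60, 78, 86, 62, 85]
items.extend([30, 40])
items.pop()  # 40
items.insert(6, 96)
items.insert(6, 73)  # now [-5, 5, 9, 60, 78, 86, 73, 96, 62, 85, 30]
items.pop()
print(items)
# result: [-5, 5, 9, 60, 78, 86, 73, 96, 62, 85]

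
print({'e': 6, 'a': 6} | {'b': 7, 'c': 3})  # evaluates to {'e': 6, 'a': 6, 'b': 7, 'c': 3}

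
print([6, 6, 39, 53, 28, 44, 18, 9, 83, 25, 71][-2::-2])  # [25, 9, 44, 53, 6]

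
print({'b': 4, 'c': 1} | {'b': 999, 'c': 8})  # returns {'b': 999, 'c': 8}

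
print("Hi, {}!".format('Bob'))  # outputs Hi, Bob!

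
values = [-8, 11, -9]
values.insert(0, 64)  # [64, -8, 11, -9]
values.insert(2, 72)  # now [64, -8, 72, 11, -9]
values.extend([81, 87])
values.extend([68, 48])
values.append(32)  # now [64, -8, 72, 11, -9, 81, 87, 68, 48, 32]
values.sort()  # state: [-9, -8, 11, 32, 48, 64, 68, 72, 81, 87]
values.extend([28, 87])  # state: [-9, -8, 11, 32, 48, 64, 68, 72, 81, 87, 28, 87]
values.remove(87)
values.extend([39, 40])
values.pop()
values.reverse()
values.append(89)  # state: [39, 87, 28, 81, 72, 68, 64, 48, 32, 11, -8, -9, 89]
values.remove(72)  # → [39, 87, 28, 81, 68, 64, 48, 32, 11, -8, -9, 89]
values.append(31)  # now [39, 87, 28, 81, 68, 64, 48, 32, 11, -8, -9, 89, 31]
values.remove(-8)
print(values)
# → [39, 87, 28, 81, 68, 64, 48, 32, 11, -9, 89, 31]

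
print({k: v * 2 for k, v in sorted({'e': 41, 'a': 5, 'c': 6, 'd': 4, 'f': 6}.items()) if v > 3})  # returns {'a': 10, 'c': 12, 'd': 8, 'e': 82, 'f': 12}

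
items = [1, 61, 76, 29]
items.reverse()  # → [29, 76, 61, 1]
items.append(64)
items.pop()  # 64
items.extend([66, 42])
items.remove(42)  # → [29, 76, 61, 1, 66]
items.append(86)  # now [29, 76, 61, 1, 66, 86]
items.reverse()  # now [86, 66, 1, 61, 76, 29]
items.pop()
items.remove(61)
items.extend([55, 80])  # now [86, 66, 1, 76, 55, 80]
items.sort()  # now [1, 55, 66, 76, 80, 86]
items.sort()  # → [1, 55, 66, 76, 80, 86]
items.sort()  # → [1, 55, 66, 76, 80, 86]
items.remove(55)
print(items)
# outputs [1, 66, 76, 80, 86]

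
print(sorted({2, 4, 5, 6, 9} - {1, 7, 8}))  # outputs [2, 4, 5, 6, 9]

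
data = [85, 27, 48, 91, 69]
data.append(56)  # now [85, 27, 48, 91, 69, 56]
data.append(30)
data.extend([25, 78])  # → [85, 27, 48, 91, 69, 56, 30, 25, 78]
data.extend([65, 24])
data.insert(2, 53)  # [85, 27, 53, 48, 91, 69, 56, 30, 25, 78, 65, 24]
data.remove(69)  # [85, 27, 53, 48, 91, 56, 30, 25, 78, 65, 24]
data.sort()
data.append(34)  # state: [24, 25, 27, 30, 48, 53, 56, 65, 78, 85, 91, 34]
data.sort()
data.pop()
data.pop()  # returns 85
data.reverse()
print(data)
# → [78, 65, 56, 53, 48, 34, 30, 27, 25, 24]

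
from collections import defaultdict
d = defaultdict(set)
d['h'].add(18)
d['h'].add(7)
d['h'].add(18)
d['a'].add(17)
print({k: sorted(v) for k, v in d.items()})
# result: {'h': [7, 18], 'a': [17]}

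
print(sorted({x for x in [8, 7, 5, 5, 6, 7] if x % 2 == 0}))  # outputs [6, 8]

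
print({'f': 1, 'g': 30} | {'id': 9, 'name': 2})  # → {'f': 1, 'g': 30, 'id': 9, 'name': 2}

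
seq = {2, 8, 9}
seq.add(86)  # {2, 8, 9, 86}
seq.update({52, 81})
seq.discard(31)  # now {2, 8, 9, 52, 81, 86}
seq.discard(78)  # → {2, 8, 9, 52, 81, 86}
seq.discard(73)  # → {2, 8, 9, 52, 81, 86}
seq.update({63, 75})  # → {2, 8, 9, 52, 63, 75, 81, 86}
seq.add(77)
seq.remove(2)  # {8, 9, 52, 63, 75, 77, 81, 86}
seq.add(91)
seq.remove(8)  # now {9, 52, 63, 75, 77, 81, 86, 91}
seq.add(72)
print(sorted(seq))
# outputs [9, 52, 63, 72, 75, 77, 81, 86, 91]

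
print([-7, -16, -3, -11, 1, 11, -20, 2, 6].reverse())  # None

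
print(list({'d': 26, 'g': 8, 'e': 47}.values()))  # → [26, 8, 47]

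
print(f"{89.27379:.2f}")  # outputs 89.27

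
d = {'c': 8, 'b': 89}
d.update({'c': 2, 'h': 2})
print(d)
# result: {'c': 2, 'b': 89, 'h': 2}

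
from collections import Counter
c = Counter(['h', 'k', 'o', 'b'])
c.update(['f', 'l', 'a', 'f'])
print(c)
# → Counter({'f': 2, 'h': 1, 'k': 1, 'o': 1, 'b': 1, 'l': 1, 'a': 1})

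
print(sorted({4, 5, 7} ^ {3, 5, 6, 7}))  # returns [3, 4, 6]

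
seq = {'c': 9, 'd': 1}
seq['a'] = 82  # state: {'c': 9, 'd': 1, 'a': 82}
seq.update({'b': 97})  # {'c': 9, 'd': 1, 'a': 82, 'b': 97}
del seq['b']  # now {'c': 9, 'd': 1, 'a': 82}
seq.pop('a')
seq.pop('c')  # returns 9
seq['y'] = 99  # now {'d': 1, 'y': 99}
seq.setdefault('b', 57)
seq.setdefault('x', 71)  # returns 71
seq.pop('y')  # 99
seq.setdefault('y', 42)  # 42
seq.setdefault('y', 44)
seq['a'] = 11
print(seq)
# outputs {'d': 1, 'b': 57, 'x': 71, 'y': 42, 'a': 11}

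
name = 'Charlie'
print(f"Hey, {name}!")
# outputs Hey, Charlie!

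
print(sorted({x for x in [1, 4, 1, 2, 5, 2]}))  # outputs [1, 2, 4, 5]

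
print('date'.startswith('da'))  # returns True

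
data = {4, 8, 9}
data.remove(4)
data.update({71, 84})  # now {8, 9, 71, 84}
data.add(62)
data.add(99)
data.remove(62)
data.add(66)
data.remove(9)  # {8, 66, 71, 84, 99}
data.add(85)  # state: {8, 66, 71, 84, 85, 99}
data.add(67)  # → {8, 66, 67, 71, 84, 85, 99}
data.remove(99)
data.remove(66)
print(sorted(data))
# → [8, 67, 71, 84, 85]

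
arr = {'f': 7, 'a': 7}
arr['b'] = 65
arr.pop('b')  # 65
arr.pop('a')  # 7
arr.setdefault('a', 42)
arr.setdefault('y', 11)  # 11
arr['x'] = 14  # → {'f': 7, 'a': 42, 'y': 11, 'x': 14}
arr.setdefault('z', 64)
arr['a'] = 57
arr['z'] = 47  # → {'f': 7, 'a': 57, 'y': 11, 'x': 14, 'z': 47}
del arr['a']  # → {'f': 7, 'y': 11, 'x': 14, 'z': 47}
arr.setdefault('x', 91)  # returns 14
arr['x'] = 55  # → {'f': 7, 'y': 11, 'x': 55, 'z': 47}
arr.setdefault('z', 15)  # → 47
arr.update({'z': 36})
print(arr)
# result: {'f': 7, 'y': 11, 'x': 55, 'z': 36}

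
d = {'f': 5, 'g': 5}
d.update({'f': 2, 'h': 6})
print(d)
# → {'f': 2, 'g': 5, 'h': 6}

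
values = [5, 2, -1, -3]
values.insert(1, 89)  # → [5, 89, 2, -1, -3]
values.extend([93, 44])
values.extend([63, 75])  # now [5, 89, 2, -1, -3, 93, 44, 63, 75]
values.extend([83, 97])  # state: [5, 89, 2, -1, -3, 93, 44, 63, 75, 83, 97]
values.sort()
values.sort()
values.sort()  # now [-3, -1, 2, 5, 44, 63, 75, 83, 89, 93, 97]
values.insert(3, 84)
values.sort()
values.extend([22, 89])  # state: [-3, -1, 2, 5, 44, 63, 75, 83, 84, 89, 93, 97, 22, 89]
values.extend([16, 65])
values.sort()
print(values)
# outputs [-3, -1, 2, 5, 16, 22, 44, 63, 65, 75, 83, 84, 89, 89, 93, 97]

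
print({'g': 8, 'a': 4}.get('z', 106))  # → 106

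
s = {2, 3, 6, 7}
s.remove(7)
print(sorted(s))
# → [2, 3, 6]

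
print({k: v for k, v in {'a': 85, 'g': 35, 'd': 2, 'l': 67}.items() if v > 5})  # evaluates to {'a': 85, 'g': 35, 'l': 67}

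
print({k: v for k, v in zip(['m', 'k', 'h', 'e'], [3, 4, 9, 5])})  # {'m': 3, 'k': 4, 'h': 9, 'e': 5}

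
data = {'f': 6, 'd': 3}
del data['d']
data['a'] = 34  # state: {'f': 6, 'a': 34}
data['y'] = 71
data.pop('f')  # 6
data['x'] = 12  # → {'a': 34, 'y': 71, 'x': 12}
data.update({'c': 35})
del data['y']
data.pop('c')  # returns 35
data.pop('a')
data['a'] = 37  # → {'x': 12, 'a': 37}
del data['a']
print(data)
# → {'x': 12}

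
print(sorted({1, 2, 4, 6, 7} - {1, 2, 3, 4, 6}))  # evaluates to [7]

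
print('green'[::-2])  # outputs neg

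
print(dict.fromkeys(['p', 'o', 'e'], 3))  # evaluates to {'p': 3, 'o': 3, 'e': 3}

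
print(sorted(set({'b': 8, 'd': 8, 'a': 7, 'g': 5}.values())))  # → [5, 7, 8]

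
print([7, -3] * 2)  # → [7, -3, 7, -3]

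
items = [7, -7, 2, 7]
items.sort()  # [-7, 2, 7, 7]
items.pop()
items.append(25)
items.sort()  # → [-7, 2, 7, 25]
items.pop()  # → 25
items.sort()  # [-7, 2, 7]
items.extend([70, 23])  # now [-7, 2, 7, 70, 23]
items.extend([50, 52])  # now [-7, 2, 7, 70, 23, 50, 52]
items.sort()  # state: [-7, 2, 7, 23, 50, 52, 70]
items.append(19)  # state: [-7, 2, 7, 23, 50, 52, 70, 19]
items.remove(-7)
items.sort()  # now [2, 7, 19, 23, 50, 52, 70]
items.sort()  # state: [2, 7, 19, 23, 50, 52, 70]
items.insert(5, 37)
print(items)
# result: [2, 7, 19, 23, 50, 37, 52, 70]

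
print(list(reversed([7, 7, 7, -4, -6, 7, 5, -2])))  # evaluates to [-2, 5, 7, -6, -4, 7, 7, 7]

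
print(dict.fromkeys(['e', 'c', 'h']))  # {'e': None, 'c': None, 'h': None}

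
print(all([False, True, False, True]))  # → False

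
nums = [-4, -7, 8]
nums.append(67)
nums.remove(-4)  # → [-7, 8, 67]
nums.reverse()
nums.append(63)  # [67, 8, -7, 63]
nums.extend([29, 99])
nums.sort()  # [-7, 8, 29, 63, 67, 99]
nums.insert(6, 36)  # [-7, 8, 29, 63, 67, 99, 36]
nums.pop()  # 36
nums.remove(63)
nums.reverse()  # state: [99, 67, 29, 8, -7]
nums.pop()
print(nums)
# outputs [99, 67, 29, 8]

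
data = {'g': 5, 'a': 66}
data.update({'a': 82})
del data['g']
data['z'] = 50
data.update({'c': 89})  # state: {'a': 82, 'z': 50, 'c': 89}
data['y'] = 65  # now {'a': 82, 'z': 50, 'c': 89, 'y': 65}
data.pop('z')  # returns 50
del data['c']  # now {'a': 82, 'y': 65}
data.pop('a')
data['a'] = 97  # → {'y': 65, 'a': 97}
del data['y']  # {'a': 97}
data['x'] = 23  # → {'a': 97, 'x': 23}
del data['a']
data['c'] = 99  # {'x': 23, 'c': 99}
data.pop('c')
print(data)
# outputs {'x': 23}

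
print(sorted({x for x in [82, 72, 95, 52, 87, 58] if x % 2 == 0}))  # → [52, 58, 72, 82]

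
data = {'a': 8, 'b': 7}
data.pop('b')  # 7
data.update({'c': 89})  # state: {'a': 8, 'c': 89}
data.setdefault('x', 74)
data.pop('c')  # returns 89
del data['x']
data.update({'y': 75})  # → {'a': 8, 'y': 75}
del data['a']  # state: {'y': 75}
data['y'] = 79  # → {'y': 79}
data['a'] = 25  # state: {'y': 79, 'a': 25}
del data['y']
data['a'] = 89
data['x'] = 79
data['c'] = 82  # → {'a': 89, 'x': 79, 'c': 82}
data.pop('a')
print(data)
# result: {'x': 79, 'c': 82}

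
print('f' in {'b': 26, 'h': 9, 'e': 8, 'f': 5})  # True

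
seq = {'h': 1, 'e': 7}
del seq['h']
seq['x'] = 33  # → {'e': 7, 'x': 33}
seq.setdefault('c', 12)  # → 12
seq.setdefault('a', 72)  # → 72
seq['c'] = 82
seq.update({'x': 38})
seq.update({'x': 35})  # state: {'e': 7, 'x': 35, 'c': 82, 'a': 72}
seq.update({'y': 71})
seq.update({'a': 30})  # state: {'e': 7, 'x': 35, 'c': 82, 'a': 30, 'y': 71}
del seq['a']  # {'e': 7, 'x': 35, 'c': 82, 'y': 71}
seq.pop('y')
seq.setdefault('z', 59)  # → 59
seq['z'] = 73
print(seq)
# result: {'e': 7, 'x': 35, 'c': 82, 'z': 73}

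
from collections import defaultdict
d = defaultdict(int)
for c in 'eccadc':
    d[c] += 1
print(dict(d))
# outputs {'e': 1, 'c': 3, 'a': 1, 'd': 1}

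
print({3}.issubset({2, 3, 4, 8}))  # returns True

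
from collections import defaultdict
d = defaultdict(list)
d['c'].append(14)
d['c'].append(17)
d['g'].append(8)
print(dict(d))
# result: {'c': [14, 17], 'g': [8]}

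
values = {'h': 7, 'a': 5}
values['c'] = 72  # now {'h': 7, 'a': 5, 'c': 72}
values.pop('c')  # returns 72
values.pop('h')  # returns 7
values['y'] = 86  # {'a': 5, 'y': 86}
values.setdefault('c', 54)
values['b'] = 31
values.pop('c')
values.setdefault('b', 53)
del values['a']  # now {'y': 86, 'b': 31}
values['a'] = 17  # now {'y': 86, 'b': 31, 'a': 17}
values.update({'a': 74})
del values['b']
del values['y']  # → {'a': 74}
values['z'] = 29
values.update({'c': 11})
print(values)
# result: {'a': 74, 'z': 29, 'c': 11}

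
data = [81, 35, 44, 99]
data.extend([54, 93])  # [81, 35, 44, 99, 54, 93]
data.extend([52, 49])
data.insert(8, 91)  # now [81, 35, 44, 99, 54, 93, 52, 49, 91]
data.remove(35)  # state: [81, 44, 99, 54, 93, 52, 49, 91]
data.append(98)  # [81, 44, 99, 54, 93, 52, 49, 91, 98]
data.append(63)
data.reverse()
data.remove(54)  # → [63, 98, 91, 49, 52, 93, 99, 44, 81]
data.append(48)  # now [63, 98, 91, 49, 52, 93, 99, 44, 81, 48]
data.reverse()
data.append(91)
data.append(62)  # [48, 81, 44, 99, 93, 52, 49, 91, 98, 63, 91, 62]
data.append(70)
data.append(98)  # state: [48, 81, 44, 99, 93, 52, 49, 91, 98, 63, 91, 62, 70, 98]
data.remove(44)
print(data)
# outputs [48, 81, 99, 93, 52, 49, 91, 98, 63, 91, 62, 70, 98]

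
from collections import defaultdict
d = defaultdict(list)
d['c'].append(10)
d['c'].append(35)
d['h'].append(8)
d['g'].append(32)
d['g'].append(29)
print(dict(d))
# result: {'c': [10, 35], 'h': [8], 'g': [32, 29]}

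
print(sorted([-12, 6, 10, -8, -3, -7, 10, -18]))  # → [-18, -12, -8, -7, -3, 6, 10, 10]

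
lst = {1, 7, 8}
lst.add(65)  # {1, 7, 8, 65}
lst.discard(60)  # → {1, 7, 8, 65}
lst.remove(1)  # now {7, 8, 65}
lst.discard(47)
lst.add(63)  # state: {7, 8, 63, 65}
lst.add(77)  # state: {7, 8, 63, 65, 77}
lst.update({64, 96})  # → {7, 8, 63, 64, 65, 77, 96}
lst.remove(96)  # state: {7, 8, 63, 64, 65, 77}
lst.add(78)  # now {7, 8, 63, 64, 65, 77, 78}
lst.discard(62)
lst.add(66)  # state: {7, 8, 63, 64, 65, 66, 77, 78}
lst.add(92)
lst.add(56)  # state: {7, 8, 56, 63, 64, 65, 66, 77, 78, 92}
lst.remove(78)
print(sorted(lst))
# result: [7, 8, 56, 63, 64, 65, 66, 77, 92]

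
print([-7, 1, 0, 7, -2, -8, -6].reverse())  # None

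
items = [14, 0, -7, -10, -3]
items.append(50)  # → [14, 0, -7, -10, -3, 50]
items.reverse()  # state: [50, -3, -10, -7, 0, 14]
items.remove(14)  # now [50, -3, -10, -7, 0]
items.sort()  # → [-10, -7, -3, 0, 50]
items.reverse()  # [50, 0, -3, -7, -10]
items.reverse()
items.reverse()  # [50, 0, -3, -7, -10]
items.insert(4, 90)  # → [50, 0, -3, -7, 90, -10]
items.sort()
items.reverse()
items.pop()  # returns -10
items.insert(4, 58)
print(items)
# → [90, 50, 0, -3, 58, -7]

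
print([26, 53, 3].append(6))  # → None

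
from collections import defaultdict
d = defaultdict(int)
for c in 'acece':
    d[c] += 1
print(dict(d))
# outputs {'a': 1, 'c': 2, 'e': 2}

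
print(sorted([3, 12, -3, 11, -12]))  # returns [-12, -3, 3, 11, 12]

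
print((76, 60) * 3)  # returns (76, 60, 76, 60, 76, 60)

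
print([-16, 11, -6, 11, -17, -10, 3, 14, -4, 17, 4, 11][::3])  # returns [-16, 11, 3, 17]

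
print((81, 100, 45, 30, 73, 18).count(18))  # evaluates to 1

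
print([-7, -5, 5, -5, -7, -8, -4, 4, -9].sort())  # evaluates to None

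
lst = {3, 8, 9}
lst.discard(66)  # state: {3, 8, 9}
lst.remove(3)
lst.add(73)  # {8, 9, 73}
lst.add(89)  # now {8, 9, 73, 89}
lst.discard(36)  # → {8, 9, 73, 89}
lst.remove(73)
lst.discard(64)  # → {8, 9, 89}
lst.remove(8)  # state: {9, 89}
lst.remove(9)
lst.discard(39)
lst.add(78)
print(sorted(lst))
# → [78, 89]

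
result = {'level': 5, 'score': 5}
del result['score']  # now {'level': 5}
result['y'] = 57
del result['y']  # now {'level': 5}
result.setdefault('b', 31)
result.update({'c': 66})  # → {'level': 5, 'b': 31, 'c': 66}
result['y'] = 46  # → {'level': 5, 'b': 31, 'c': 66, 'y': 46}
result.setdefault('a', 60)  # 60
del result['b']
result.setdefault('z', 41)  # 41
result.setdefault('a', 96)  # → 60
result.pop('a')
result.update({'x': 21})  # {'level': 5, 'c': 66, 'y': 46, 'z': 41, 'x': 21}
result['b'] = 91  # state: {'level': 5, 'c': 66, 'y': 46, 'z': 41, 'x': 21, 'b': 91}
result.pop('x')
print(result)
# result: {'level': 5, 'c': 66, 'y': 46, 'z': 41, 'b': 91}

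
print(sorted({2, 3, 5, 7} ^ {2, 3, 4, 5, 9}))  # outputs [4, 7, 9]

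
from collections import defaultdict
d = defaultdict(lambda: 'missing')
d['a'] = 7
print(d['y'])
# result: missing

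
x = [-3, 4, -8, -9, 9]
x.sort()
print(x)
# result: [-9, -8, -3, 4, 9]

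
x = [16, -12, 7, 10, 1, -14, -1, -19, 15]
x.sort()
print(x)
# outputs [-19, -14, -12, -1, 1, 7, 10, 15, 16]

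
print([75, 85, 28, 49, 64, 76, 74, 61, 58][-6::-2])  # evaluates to [49, 85]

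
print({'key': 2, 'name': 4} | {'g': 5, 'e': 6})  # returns {'key': 2, 'name': 4, 'g': 5, 'e': 6}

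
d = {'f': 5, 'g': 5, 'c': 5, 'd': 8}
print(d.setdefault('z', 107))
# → 107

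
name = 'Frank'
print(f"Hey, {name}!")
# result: Hey, Frank!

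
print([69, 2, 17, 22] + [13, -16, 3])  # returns [69, 2, 17, 22, 13, -16, 3]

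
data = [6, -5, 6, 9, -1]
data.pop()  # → -1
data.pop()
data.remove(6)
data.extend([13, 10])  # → [-5, 6, 13, 10]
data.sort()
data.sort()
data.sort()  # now [-5, 6, 10, 13]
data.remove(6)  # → [-5, 10, 13]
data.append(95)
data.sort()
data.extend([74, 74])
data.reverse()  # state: [74, 74, 95, 13, 10, -5]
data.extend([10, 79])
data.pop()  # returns 79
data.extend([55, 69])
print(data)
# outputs [74, 74, 95, 13, 10, -5, 10, 55, 69]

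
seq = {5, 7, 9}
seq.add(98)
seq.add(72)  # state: {5, 7, 9, 72, 98}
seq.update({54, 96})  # {5, 7, 9, 54, 72, 96, 98}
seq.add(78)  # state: {5, 7, 9, 54, 72, 78, 96, 98}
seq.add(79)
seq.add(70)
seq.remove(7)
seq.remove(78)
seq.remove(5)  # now {9, 54, 70, 72, 79, 96, 98}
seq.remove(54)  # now {9, 70, 72, 79, 96, 98}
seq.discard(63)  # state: {9, 70, 72, 79, 96, 98}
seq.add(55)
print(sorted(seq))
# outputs [9, 55, 70, 72, 79, 96, 98]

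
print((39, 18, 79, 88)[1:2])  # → (18,)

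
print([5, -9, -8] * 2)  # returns [5, -9, -8, 5, -9, -8]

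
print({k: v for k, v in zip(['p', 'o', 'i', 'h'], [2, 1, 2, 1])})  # {'p': 2, 'o': 1, 'i': 2, 'h': 1}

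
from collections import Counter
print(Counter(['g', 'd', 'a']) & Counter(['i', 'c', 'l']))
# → Counter()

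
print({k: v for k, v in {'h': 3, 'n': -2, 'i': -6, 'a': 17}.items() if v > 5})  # {'a': 17}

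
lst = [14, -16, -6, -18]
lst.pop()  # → -18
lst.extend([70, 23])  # [14, -16, -6, 70, 23]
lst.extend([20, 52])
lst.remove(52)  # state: [14, -16, -6, 70, 23, 20]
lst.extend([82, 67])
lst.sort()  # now [-16, -6, 14, 20, 23, 67, 70, 82]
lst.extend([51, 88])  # [-16, -6, 14, 20, 23, 67, 70, 82, 51, 88]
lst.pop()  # 88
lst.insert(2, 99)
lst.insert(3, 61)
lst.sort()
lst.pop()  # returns 99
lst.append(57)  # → [-16, -6, 14, 20, 23, 51, 61, 67, 70, 82, 57]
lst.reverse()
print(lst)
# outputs [57, 82, 70, 67, 61, 51, 23, 20, 14, -6, -16]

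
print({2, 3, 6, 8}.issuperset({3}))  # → True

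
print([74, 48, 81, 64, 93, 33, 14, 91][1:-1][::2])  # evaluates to [48, 64, 33]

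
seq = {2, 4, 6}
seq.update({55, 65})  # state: {2, 4, 6, 55, 65}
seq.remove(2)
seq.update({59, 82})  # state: {4, 6, 55, 59, 65, 82}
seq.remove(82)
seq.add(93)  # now {4, 6, 55, 59, 65, 93}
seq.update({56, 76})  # {4, 6, 55, 56, 59, 65, 76, 93}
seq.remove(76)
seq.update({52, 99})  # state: {4, 6, 52, 55, 56, 59, 65, 93, 99}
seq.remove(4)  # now {6, 52, 55, 56, 59, 65, 93, 99}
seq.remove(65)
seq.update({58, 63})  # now {6, 52, 55, 56, 58, 59, 63, 93, 99}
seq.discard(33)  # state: {6, 52, 55, 56, 58, 59, 63, 93, 99}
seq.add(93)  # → {6, 52, 55, 56, 58, 59, 63, 93, 99}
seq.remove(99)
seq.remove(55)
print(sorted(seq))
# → [6, 52, 56, 58, 59, 63, 93]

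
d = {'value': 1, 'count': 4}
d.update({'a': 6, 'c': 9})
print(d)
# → {'value': 1, 'count': 4, 'a': 6, 'c': 9}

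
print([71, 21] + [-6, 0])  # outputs [71, 21, -6, 0]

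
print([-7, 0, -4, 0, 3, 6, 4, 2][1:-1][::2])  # [0, 0, 6]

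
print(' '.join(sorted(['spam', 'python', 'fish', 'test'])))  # fish python spam test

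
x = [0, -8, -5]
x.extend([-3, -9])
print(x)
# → [0, -8, -5, -3, -9]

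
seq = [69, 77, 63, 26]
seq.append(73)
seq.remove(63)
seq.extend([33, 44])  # [69, 77, 26, 73, 33, 44]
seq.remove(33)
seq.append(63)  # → [69, 77, 26, 73, 44, 63]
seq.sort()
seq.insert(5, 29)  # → [26, 44, 63, 69, 73, 29, 77]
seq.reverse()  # [77, 29, 73, 69, 63, 44, 26]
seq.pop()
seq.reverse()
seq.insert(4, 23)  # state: [44, 63, 69, 73, 23, 29, 77]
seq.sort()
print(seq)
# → [23, 29, 44, 63, 69, 73, 77]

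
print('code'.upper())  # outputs CODE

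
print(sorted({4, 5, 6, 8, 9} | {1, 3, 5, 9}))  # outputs [1, 3, 4, 5, 6, 8, 9]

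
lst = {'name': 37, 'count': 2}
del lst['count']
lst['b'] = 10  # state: {'name': 37, 'b': 10}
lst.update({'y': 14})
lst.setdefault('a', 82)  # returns 82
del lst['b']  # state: {'name': 37, 'y': 14, 'a': 82}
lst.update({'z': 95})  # {'name': 37, 'y': 14, 'a': 82, 'z': 95}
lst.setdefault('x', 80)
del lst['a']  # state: {'name': 37, 'y': 14, 'z': 95, 'x': 80}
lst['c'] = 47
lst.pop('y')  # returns 14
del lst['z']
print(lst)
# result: {'name': 37, 'x': 80, 'c': 47}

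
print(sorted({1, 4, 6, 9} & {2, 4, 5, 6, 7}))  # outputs [4, 6]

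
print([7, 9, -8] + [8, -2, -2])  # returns [7, 9, -8, 8, -2, -2]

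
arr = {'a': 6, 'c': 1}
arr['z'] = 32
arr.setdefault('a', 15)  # 6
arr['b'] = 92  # {'a': 6, 'c': 1, 'z': 32, 'b': 92}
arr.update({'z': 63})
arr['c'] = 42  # {'a': 6, 'c': 42, 'z': 63, 'b': 92}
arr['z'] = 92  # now {'a': 6, 'c': 42, 'z': 92, 'b': 92}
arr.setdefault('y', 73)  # 73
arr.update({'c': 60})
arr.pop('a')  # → 6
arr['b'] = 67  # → {'c': 60, 'z': 92, 'b': 67, 'y': 73}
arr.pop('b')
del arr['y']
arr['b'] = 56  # {'c': 60, 'z': 92, 'b': 56}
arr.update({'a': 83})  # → {'c': 60, 'z': 92, 'b': 56, 'a': 83}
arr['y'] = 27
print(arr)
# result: {'c': 60, 'z': 92, 'b': 56, 'a': 83, 'y': 27}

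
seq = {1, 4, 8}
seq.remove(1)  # {4, 8}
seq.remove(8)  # {4}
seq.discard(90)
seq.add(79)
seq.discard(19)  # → {4, 79}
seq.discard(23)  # {4, 79}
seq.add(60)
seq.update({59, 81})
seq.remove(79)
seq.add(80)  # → {4, 59, 60, 80, 81}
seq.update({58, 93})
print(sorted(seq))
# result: [4, 58, 59, 60, 80, 81, 93]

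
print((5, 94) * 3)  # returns (5, 94, 5, 94, 5, 94)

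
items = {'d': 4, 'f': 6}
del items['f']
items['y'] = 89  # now {'d': 4, 'y': 89}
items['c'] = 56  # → {'d': 4, 'y': 89, 'c': 56}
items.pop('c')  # 56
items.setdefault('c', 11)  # 11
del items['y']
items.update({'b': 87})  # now {'d': 4, 'c': 11, 'b': 87}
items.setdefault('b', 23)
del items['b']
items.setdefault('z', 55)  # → 55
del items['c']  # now {'d': 4, 'z': 55}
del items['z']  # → {'d': 4}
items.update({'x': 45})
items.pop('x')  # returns 45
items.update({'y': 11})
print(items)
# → {'d': 4, 'y': 11}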